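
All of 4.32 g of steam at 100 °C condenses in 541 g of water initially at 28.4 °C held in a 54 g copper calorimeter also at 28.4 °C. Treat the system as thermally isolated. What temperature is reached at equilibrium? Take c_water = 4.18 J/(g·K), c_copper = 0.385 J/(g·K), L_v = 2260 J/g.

T_f ≈ 33.2 °C

Sum of m c ΔT and latent-heat terms is zero:
condense steam: −4.32×2260 = −9763.2
  condensed water 100 °C→T: 18.06(T − 100)
  water warms: 541×4.18×(T − 28.4) = 2261.4(T − 28.4)
  cup: 20.79(T − 28.4)
2300.2 T = 9763.2 + 1805.8 + 64814 = 76383
T ≈ 33.21 °C (< 100 °C, so full condensation is consistent).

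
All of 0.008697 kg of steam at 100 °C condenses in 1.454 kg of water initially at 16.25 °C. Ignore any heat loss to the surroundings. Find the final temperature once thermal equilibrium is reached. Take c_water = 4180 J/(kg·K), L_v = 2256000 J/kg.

T_f ≈ 20.0 °C

Energy balance with sensible and latent terms:
steam→water at 100 °C releases m L_v = 0.008697·2256000 = 19620; condensed water 100 °C→T: 36.35(T − 100); original water: 6077.7(T − 16.25)
6114.1 T = 19620 + 3635.3 + 98763 = 122019
T ≈ 19.96 °C, under the boiling point, so the assumption holds.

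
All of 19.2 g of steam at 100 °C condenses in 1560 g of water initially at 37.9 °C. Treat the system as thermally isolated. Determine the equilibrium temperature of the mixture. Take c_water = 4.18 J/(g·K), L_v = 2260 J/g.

T_f ≈ 45.2 °C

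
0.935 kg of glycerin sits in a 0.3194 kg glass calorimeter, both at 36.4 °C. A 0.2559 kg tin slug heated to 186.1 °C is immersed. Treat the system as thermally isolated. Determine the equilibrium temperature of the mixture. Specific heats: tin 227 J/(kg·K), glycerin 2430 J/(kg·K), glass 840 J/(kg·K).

T_f ≈ 39.7 °C

T_f = Σ m_i c_i T_i / Σ m_i c_i:
T_f = (58.09×186.1 + 2272.1×36.4 + 268.3×36.4) / (58.09 + 2272.1 + 268.3)
    = 103279 / 2598.4 ≈ 39.75 °C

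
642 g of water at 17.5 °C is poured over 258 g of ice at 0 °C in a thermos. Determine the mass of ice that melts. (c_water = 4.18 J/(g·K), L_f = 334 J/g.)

Heat available from the water dropping to 0 °C: 642·4.18·17.5 = 46962 J.
Melting all 258 g of ice would need 258·334 = 86172 J.
Since 46962 < 86172 J, not all the ice melts; equilibrium is at 0 °C.
m_melt = 46962 / L_f = 140.6 g.

m_melted ≈ 141 g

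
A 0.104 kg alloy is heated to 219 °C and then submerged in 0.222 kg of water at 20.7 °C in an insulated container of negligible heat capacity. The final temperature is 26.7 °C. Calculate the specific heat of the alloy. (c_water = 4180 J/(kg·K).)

c ≈ 278 J/(kg·K)

m_s c (T_s − T_f) = m_water c_water (T_f − T_0):
0.104×c×(219 − 26.7) = 0.222×4180×(26.7 − 20.7)
20 c = 5567.8  ⇒  c ≈ 278.4 J/(kg·K)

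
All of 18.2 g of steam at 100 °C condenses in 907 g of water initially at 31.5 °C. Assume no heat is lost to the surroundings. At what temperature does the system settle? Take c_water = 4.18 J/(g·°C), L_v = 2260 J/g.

T_f ≈ 43.5 °C

Energy conservation, ΣQ = 0:
latent heat released on condensation: 18.2×2260 = 41132; condensed water 100 °C→T: 76.08(T − 100); water warms: 907×4.18×(T − 31.5) = 3791.3(T − 31.5)
3867.3 T = 41132 + 7607.6 + 119425 = 168164
T ≈ 43.48 °C — below 100 °C, confirming all the steam condensed.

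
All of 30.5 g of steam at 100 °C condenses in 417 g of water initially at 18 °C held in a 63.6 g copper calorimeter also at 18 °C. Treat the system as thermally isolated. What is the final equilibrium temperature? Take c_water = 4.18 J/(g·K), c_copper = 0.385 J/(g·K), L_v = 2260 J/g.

Taking heat into each body as positive, Σ m c ΔT = 0:
condense steam: −30.5·2260 = −68930; condensed water 100 °C→T: 127.49(T − 100); original water: 1743.1(T − 18); copper cup: 63.6·0.385·(T − 18) = 24.49(T − 18)
1895 T = 68930 + 12749 + 31816 = 113495
T ≈ 59.89 °C (< 100 °C, so full condensation is consistent).

T_f ≈ 59.9 °C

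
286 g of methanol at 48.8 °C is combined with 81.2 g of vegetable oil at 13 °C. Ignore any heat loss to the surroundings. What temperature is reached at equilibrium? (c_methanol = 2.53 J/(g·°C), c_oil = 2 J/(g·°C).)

T_f ≈ 42.2 °C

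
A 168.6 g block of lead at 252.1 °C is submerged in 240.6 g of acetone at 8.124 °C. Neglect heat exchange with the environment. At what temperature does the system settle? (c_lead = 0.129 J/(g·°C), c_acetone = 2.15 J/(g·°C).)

T_f ≈ 18.0 °C

T_f is the heat-capacity-weighted average of the initial temperatures:
T_f = (21.75·252.1 + 517.29·8.124) / (21.75 + 517.29)
    = 9685.5 / 539.04 ≈ 17.97 °C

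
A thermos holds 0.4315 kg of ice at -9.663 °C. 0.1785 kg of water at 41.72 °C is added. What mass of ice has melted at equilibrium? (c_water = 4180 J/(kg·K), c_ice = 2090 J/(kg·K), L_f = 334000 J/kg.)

Cooling the water to 0 °C releases 0.1785·4180·41.72 = 31129 J.
Of that, 0.4315·2090·9.663 = 8714.4 J goes to bring the ice to 0 °C, leaving 22414 J.
To melt every bit of ice: 0.4315·334000 = 144121 J.
That's not enough to melt it all — equilibrium is at 0 °C with ice remaining.
m_melt = 22414 / L_f = 0.06711 kg.

m_melted ≈ 0.0671 kg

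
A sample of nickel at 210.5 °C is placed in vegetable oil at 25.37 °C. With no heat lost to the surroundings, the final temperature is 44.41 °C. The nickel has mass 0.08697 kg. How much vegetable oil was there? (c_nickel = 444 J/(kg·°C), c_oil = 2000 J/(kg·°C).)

m ≈ 0.168 kg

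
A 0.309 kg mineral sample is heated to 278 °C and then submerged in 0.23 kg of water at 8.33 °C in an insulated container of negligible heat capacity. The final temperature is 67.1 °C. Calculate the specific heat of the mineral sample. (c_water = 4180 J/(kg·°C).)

c ≈ 867 J/(kg·°C)

Taking heat into each body as positive, Σ m c ΔT = 0:
0.309·c·(67.1 − 278) + 0.23·4180·(67.1 − 8.33) = 0
-65.17 c = -56501
c = -56501/-65.17 ≈ 867 J/(kg·°C)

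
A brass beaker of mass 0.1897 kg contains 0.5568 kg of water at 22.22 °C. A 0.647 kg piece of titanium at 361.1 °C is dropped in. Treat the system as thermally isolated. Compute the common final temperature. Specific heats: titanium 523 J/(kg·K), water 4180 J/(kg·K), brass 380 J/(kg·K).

Conservation of energy gives ΣQ = 0:
0.647×523×(T − 361.1) + 0.5568×4180×(T − 22.22) + 0.1897×380×(T − 22.22) = 0
(338.38 + 2327.4 + 72.09) T = 338.38×361.1 + 2327.4×22.22 + 72.09×22.22
T = 175506/2737.9 ≈ 64.10 °C

T_f ≈ 64.1 °C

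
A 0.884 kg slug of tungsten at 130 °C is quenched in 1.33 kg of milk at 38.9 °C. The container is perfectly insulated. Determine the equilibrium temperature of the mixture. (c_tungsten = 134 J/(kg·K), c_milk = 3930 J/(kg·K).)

T_f ≈ 40.9 °C

T_f is the heat-capacity-weighted average of the initial temperatures:
T_f = (118.46*130 + 5226.9*38.9) / (118.46 + 5226.9)
    = 218726 / 5345.4 ≈ 40.92 °C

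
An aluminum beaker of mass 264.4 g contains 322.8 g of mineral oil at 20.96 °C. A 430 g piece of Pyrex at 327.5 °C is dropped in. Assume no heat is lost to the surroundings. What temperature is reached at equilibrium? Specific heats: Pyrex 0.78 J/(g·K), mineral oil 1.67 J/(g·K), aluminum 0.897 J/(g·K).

Conservation of energy gives ΣQ = 0:
430·0.78·(T − 327.5) + 322.8·1.67·(T − 20.96) + 264.4·0.897·(T − 20.96) = 0
1111.6 T = 126114
T ≈ 113.45 °C

T_f ≈ 113.4 °C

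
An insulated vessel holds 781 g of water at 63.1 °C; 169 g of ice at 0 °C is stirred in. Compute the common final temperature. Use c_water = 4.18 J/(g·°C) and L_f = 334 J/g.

T_f ≈ 37.7 °C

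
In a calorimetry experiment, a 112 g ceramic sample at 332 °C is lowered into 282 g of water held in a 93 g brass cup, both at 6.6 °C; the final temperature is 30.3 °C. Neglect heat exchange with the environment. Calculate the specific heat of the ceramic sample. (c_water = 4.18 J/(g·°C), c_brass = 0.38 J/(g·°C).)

c ≈ 0.852 J/(g·°C)

Setting the total heat transfer to zero:
112×c×(30.3 − 332) + 282×4.18×(30.3 − 6.6) + 93×0.38×(30.3 − 6.6) = 0
-33790 c = -28774
c = -28774/-33790 ≈ 0.8515 J/(g·°C)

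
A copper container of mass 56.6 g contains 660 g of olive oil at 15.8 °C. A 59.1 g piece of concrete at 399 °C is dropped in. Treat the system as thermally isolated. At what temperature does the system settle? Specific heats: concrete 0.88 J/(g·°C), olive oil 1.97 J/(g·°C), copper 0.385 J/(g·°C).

T_f ≈ 30.3 °C

Heat gained plus heat lost sum to zero:
59.1×0.88×(T − 399) + 660×1.97×(T − 15.8) + 56.6×0.385×(T − 15.8) = 0
1374 T = 41639
T = 41639 / 1374 = 30.3 °C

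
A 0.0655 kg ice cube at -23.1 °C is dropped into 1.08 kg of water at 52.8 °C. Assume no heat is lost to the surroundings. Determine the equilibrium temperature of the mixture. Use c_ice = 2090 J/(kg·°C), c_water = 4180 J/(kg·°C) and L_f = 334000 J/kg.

T_f ≈ 44.6 °C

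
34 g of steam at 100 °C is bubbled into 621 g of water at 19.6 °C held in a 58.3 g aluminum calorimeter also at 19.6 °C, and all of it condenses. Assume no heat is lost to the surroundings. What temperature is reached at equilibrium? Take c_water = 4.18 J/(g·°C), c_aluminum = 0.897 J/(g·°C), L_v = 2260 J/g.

Conservation of energy gives ΣQ = 0:
steam→water at 100 °C releases m L_v = 34×2260 = 76840; condensed water 100 °C→T: 142.12(T − 100); original water: 2595.8(T − 19.6); aluminum cup: 58.3×0.897×(T − 19.6) = 52.3(T − 19.6)
2790.2 T = 76840 + 14212 + 51902 = 142954
T ≈ 51.23 °C — below 100 °C, confirming all the steam condensed.

T_f ≈ 51.2 °C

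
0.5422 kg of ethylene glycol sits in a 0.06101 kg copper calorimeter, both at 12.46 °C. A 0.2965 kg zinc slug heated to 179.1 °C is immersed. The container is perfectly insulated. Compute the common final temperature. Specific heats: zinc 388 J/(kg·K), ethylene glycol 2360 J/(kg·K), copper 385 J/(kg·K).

T_f ≈ 26.0 °C

T_f = Σ m_i c_i T_i / Σ m_i c_i:
T_f = (115.04·179.1 + 1279.6·12.46 + 23.49·12.46) / (115.04 + 1279.6 + 23.49)
    = 36840 / 1418.1 ≈ 25.98 °C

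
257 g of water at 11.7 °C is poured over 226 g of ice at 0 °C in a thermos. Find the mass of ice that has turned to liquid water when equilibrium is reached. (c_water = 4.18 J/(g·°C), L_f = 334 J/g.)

m_melted ≈ 37.6 g

Cooling the water to 0 °C releases 257×4.18×11.7 = 12569 J.
Melting all 226 g of ice would need 226×334 = 75484 J.
Since 12569 < 75484 J, not all the ice melts; equilibrium is at 0 °C.
Mass melted = 12569/334 ≈ 37.63 g.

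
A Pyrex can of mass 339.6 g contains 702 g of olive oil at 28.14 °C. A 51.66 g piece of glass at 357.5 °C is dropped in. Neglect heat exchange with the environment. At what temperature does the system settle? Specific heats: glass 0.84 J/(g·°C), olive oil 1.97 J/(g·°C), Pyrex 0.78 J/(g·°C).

Setting the total heat transfer to zero:
51.66×0.84×(T − 357.5) + 702×1.97×(T − 28.14) + 339.6×0.78×(T − 28.14) = 0
1691.2 T = 61883
T = 61883/1691.2 ≈ 36.59 °C

T_f ≈ 36.6 °C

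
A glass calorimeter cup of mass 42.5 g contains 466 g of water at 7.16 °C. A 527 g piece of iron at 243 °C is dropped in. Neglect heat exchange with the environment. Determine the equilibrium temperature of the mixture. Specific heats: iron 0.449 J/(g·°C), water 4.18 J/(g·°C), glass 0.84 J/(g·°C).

T_f ≈ 32.3 °C

Conservation of energy gives ΣQ = 0:
527·0.449·(T − 243) + 466·4.18·(T − 7.16) + 42.5·0.84·(T − 7.16) = 0
236.62(T − 243) + 1947.9(T − 7.16) + 35.7(T − 7.16) = 0
2220.2 T = 71702
T = 71702 / 2220.2 = 32.3 °C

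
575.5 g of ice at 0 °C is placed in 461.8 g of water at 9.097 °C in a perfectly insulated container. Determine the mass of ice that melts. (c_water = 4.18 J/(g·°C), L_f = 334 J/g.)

m_melted ≈ 52.6 g

Heat available from the water dropping to 0 °C: 461.8×4.18×9.097 = 17560 J.
Fully melting the ice requires m_ice L_f = 575.5×334 = 192217 J.
17560 J < 192217 J, so only part of the ice melts and the system sits at 0 °C.
m_melted×334 = 17560  ⇒  m_melted ≈ 52.58 g.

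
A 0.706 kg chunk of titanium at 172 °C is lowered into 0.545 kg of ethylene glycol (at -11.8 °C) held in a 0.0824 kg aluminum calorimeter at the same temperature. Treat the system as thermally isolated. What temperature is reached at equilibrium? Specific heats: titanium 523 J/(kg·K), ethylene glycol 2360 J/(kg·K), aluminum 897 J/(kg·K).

Energy conservation, ΣQ = 0:
0.706×523×(T − 172) + 0.545×2360×(T − (-11.8)) + 0.0824×897×(T − (-11.8)) = 0
(369.24 + 1286.2 + 73.91) T = 369.24×172 + 1286.2×(-11.8) + 73.91×(-11.8)
T = 47460 / 1729.4 = 27.4 °C

T_f ≈ 27.4 °C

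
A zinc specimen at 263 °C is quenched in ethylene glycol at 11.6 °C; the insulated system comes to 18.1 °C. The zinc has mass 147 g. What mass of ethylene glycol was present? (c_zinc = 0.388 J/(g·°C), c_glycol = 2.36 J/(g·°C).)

Energy conservation, ΣQ = 0:
147×0.388×(18.1 − 263) + m×2.36×(18.1 − 11.6) = 0
15.34 m = 13968
m = 13968/15.34 ≈ 910.6 g

m ≈ 911 g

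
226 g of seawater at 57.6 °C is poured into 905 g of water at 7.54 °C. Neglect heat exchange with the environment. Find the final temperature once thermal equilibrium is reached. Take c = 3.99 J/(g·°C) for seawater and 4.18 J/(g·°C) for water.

T_f ≈ 17.2 °C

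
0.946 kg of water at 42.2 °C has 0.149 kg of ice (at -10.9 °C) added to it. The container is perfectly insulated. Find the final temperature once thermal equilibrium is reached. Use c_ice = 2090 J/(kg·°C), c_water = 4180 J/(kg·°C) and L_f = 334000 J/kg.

T_f ≈ 24.8 °C

Heat gained plus heat lost sum to zero:
ice -10.9→0 °C: 0.149×2090×10.9 = 3394.4; fusion: m_ice L_f = 0.149×334000 = 49766; meltwater 0→T: 0.149×4180×T = 622.82 T; water cools: 0.946×4180×(T − 42.2) = 3954.3(T − 42.2)
4577.1 T = 166871 − 53160 = 113710
T ≈ 24.84 °C (positive, so assuming full melt was valid).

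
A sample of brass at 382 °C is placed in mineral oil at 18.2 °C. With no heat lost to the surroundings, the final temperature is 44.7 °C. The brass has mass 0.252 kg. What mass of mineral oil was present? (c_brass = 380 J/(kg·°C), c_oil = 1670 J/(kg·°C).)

m ≈ 0.73 kg

Setting the total heat transfer to zero:
0.252×380×(44.7 − 382) + m×1670×(44.7 − 18.2) = 0
44255 m = 32300
m = 32300/44255 ≈ 0.7299 kg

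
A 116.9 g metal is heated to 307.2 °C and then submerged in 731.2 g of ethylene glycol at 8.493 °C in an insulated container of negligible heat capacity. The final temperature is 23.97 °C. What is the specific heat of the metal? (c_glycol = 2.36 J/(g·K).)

c ≈ 0.807 J/(g·K)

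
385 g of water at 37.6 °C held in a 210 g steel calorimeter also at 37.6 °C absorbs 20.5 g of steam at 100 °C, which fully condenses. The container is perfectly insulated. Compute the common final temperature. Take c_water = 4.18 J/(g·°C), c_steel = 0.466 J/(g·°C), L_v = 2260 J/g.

Let T be the final temperature. ΣQ_i = 0:
condense steam: −20.5·2260 = −46330
  condensate cools 100→T: 20.5·4.18·(T − 100) = 85.69(T − 100)
  original water: 1609.3(T − 37.6)
  cup: 97.86(T − 37.6)
1792.8 T = 46330 + 8569 + 64189 = 119088
T ≈ 66.42 °C, under the boiling point, so the assumption holds.

T_f ≈ 66.4 °C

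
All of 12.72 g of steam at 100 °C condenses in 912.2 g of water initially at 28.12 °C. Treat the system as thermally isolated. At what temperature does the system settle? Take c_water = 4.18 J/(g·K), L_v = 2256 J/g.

T_f ≈ 36.5 °C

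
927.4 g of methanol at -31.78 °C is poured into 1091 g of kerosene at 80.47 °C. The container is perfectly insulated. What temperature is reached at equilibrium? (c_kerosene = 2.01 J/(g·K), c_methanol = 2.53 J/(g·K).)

T_f ≈ 22.4 °C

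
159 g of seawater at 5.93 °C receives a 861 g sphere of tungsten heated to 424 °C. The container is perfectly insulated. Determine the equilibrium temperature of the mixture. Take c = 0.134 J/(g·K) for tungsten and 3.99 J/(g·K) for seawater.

Set heat shed by the hot body equal to heat absorbed by the cold body:
861*0.134*(424 − T) = 159*3.99*(T − 5.93)
115.37(424 − T) = 634.41(T − 5.93)
749.78 T = 52681  ⇒  T ≈ 70.26 °C

T_f ≈ 70.3 °C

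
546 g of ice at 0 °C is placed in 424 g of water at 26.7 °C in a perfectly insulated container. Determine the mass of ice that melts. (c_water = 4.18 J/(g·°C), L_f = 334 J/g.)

m_melted ≈ 142 g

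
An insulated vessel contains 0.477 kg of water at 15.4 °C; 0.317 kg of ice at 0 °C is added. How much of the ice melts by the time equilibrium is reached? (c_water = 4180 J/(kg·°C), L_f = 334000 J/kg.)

Heat available from the water dropping to 0 °C: 0.477·4180·15.4 = 30705 J.
Fully melting the ice requires m_ice L_f = 0.317·334000 = 105878 J.
30705 J < 105878 J, so only part of the ice melts and the system sits at 0 °C.
m_melt = 30705 / L_f = 0.09193 kg.

m_melted ≈ 0.0919 kg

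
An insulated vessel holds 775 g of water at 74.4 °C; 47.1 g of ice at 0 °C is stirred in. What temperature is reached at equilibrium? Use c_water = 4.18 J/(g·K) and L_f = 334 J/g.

T_f ≈ 65.6 °C

Heat gained plus heat lost sum to zero:
melt ice: 47.1·334 = 15731; meltwater 0→T: 47.1·4.18·T = 196.88 T; water cools: 775·4.18·(T − 74.4) = 3239.5(T − 74.4)
3436.4 T = 241019 − 15731 = 225287
T ≈ 65.56 °C (positive, so assuming full melt was valid).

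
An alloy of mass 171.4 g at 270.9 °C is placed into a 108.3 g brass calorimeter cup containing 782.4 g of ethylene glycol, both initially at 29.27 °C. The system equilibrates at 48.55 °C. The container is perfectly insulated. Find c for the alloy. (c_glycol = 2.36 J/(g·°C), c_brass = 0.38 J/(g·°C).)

c ≈ 0.955 J/(g·°C)

Conservation of energy gives ΣQ = 0:
171.4·c·(48.55 − 270.9) + 782.4·2.36·(48.55 − 29.27) + 108.3·0.38·(48.55 − 29.27) = 0
-38111 c = -36393
c = -36393/-38111 ≈ 0.9549 J/(g·°C)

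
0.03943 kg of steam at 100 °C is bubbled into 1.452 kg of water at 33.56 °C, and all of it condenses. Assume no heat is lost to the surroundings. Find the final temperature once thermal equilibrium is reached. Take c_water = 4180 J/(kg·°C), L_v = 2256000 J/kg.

T_f ≈ 49.6 °C

Heat gained plus heat lost sum to zero:
steam→water at 100 °C releases m L_v = 0.03943·2256000 = 88954
  condensate cools 100→T: 0.03943·4180·(T − 100) = 164.82(T − 100)
  original water: 6069.4(T − 33.56)
6234.2 T = 88954 + 16482 + 203688 = 309124
T ≈ 49.59 °C (< 100 °C, so full condensation is consistent).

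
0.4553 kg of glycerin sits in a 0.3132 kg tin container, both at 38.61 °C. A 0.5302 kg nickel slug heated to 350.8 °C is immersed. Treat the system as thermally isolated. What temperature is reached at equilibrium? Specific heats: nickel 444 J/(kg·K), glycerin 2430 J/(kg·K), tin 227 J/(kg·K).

Conservation of energy gives ΣQ = 0:
0.5302×444×(T − 350.8) + 0.4553×2430×(T − 38.61) + 0.3132×227×(T − 38.61) = 0
1412.9 T = 128044
T = 128044 / 1412.9 = 90.6 °C

T_f ≈ 90.6 °C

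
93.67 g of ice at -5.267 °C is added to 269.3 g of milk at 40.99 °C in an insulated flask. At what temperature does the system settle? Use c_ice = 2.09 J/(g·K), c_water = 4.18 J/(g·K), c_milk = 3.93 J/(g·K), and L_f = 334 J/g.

T_f ≈ 7.6 °C

Net heat exchanged in the isolated system is zero:
warm ice to 0 °C: 93.67·2.09·(0 − (-5.267)) = 1031.1
  melt ice: 93.67·334 = 31286
  warm the meltwater: 391.54 T
  milk cools: 269.3·3.93·(T − 40.99) = 1058.3(T − 40.99)
1449.9 T = 43382 − 32317 = 11065
T ≈ 7.63 °C. Since T > 0 °C, the all-ice-melts assumption holds.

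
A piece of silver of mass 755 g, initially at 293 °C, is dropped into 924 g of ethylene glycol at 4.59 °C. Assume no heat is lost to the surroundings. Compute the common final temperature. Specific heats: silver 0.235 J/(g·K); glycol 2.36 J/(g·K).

T_f ≈ 26.3 °C

Net heat exchanged in the isolated system is zero:
755×0.235×(T − 293) + 924×2.36×(T − 4.59) = 0
(177.42 + 2180.6) T = 177.42×293 + 2180.6×4.59
T ≈ 26.29 °C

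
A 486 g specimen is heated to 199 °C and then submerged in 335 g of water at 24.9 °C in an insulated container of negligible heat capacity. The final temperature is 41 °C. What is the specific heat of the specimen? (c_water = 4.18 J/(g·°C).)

c ≈ 0.294 J/(g·°C)

m_s c (T_s − T_f) = m_water c_water (T_f − T_0):
486×c×(199 − 41) = 335×4.18×(41 − 24.9)
76788 c = 22545  ⇒  c ≈ 0.2936 J/(g·°C)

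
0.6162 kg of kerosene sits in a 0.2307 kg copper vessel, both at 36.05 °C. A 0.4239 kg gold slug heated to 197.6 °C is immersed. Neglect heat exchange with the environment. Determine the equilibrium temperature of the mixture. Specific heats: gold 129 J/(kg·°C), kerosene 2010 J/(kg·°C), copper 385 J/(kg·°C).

Let T be the final temperature. ΣQ_i = 0:
0.4239×129×(T − 197.6) + 0.6162×2010×(T − 36.05) + 0.2307×385×(T − 36.05) = 0
(54.68 + 1238.6 + 88.82) T = 54.68×197.6 + 1238.6×36.05 + 88.82×36.05
T = 58657 / 1382.1 = 42.4 °C

T_f ≈ 42.4 °C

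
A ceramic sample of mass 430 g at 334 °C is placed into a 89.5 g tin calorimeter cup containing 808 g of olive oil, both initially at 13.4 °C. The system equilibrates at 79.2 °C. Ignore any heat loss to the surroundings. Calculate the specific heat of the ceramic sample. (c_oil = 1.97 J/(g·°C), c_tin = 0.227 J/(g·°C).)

c ≈ 0.968 J/(g·°C)

Conservation of energy gives ΣQ = 0:
430×c×(79.2 − 334) + 808×1.97×(79.2 − 13.4) + 89.5×0.227×(79.2 − 13.4) = 0
-109564 c = -106075
c = -106075/-109564 ≈ 0.9682 J/(g·°C)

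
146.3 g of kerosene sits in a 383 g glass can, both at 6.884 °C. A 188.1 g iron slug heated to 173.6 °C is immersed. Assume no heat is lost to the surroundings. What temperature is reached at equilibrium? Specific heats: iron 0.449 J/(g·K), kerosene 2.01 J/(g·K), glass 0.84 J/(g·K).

T_f = Σ m_i c_i T_i / Σ m_i c_i:
T_f = (84.46×173.6 + 294.06×6.884 + 321.72×6.884) / (84.46 + 294.06 + 321.72)
    = 18901 / 700.24 ≈ 26.99 °C

T_f ≈ 27.0 °C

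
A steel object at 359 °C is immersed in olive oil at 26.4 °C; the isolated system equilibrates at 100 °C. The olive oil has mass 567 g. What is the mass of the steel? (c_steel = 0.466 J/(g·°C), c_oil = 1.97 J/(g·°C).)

Conservation of energy gives ΣQ = 0:
m×0.466×(100 − 359) + 567×1.97×(100 − 26.4) = 0
-120.69 m = -82210
m = -82210/-120.69 ≈ 681.1 g

m ≈ 681 g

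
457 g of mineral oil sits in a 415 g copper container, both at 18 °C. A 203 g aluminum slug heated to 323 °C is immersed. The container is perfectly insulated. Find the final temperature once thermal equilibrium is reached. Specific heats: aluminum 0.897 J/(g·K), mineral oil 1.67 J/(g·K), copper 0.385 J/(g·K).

T_f ≈ 68.3 °C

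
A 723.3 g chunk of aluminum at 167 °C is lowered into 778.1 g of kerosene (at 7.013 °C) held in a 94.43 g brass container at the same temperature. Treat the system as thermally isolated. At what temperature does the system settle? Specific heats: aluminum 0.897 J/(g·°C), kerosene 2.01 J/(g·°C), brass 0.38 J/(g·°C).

T_f ≈ 53.2 °C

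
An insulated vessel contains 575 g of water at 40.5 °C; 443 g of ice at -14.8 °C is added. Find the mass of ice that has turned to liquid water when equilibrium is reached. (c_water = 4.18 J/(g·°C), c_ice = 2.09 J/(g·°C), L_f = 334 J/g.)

Cooling the water to 0 °C releases 575·4.18·40.5 = 97342 J.
Warming the ice to 0 °C takes 443·2.09·14.8 = 13703 J, leaving 83639 J for melting.
Melting all 443 g of ice would need 443·334 = 147962 J.
Since 83639 < 147962 J, not all the ice melts; equilibrium is at 0 °C.
m_melt = 83639 / L_f = 250.4 g.

m_melted ≈ 250 g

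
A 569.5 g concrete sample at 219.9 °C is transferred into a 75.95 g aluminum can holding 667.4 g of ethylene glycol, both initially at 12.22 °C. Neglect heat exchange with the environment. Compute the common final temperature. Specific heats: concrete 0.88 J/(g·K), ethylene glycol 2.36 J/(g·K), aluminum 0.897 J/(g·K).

Taking heat into each body as positive, Σ m c ΔT = 0:
569.5·0.88·(T − 219.9) + 667.4·2.36·(T − 12.22) + 75.95·0.897·(T − 12.22) = 0
501.16(T − 219.9) + 1575.1(T − 12.22) + 68.13(T − 12.22) = 0
2144.4 T = 130285
T = 130285/2144.4 ≈ 60.76 °C

T_f ≈ 60.8 °C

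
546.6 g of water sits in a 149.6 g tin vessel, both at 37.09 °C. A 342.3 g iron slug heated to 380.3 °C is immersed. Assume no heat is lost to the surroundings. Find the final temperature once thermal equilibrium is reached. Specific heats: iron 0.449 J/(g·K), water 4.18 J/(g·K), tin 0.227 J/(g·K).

T_f ≈ 58.4 °C

Taking heat into each body as positive, Σ m c ΔT = 0:
342.3×0.449×(T − 380.3) + 546.6×4.18×(T − 37.09) + 149.6×0.227×(T − 37.09) = 0
2472.4 T = 144452
T = 144452/2472.4 ≈ 58.42 °C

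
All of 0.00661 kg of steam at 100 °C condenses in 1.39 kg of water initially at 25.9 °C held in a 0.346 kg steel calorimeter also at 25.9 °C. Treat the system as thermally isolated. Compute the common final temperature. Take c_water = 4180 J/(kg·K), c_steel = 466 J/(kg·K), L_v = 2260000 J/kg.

T_f ≈ 28.7 °C

Energy balance with sensible and latent terms:
steam→water at 100 °C releases m L_v = 0.00661×2260000 = 14939
  condensate cools 100→T: 0.00661×4180×(T − 100) = 27.63(T − 100)
  original water: 5810.2(T − 25.9)
  steel cup: 0.346×466×(T − 25.9) = 161.24(T − 25.9)
5999.1 T = 14939 + 2763 + 154660 = 172362
T ≈ 28.73 °C — below 100 °C, confirming all the steam condensed.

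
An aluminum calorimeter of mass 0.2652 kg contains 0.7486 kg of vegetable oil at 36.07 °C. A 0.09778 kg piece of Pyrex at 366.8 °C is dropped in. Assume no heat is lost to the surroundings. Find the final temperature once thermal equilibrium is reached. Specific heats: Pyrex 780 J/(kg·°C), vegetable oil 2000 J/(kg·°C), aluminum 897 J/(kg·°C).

T_f ≈ 50.0 °C

Let T be the final temperature. ΣQ_i = 0:
0.09778*780*(T − 366.8) + 0.7486*2000*(T − 36.07) + 0.2652*897*(T − 36.07) = 0
(76.27 + 1497.2 + 237.88) T = 76.27*366.8 + 1497.2*36.07 + 237.88*36.07
T = 90560/1811.4 ≈ 50.00 °C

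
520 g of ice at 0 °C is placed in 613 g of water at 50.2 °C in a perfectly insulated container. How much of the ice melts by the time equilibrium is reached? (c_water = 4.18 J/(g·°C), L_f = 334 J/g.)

Water can give up m c ΔT = 613×4.18×50.2 = 128629 J before reaching 0 °C.
To melt every bit of ice: 520×334 = 173680 J.
128629 J < 173680 J, so only part of the ice melts and the system sits at 0 °C.
Mass melted = 128629/334 ≈ 385.1 g.

m_melted ≈ 385 g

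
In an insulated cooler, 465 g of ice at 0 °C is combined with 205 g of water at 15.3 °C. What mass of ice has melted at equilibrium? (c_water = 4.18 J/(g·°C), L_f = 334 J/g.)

Cooling the water to 0 °C releases 205·4.18·15.3 = 13111 J.
Fully melting the ice requires m_ice L_f = 465·334 = 155310 J.
13111 J < 155310 J, so only part of the ice melts and the system sits at 0 °C.
Mass melted = 13111/334 ≈ 39.25 g.

m_melted ≈ 39.3 g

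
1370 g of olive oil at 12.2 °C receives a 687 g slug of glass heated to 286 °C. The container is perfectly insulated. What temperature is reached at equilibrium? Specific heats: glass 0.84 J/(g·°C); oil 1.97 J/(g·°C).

Net heat exchanged in the isolated system is zero:
687×0.84×(T − 286) + 1370×1.97×(T − 12.2) = 0
(577.08 + 2698.9) T = 577.08×286 + 2698.9×12.2
T = 197971 / 3276 = 60.4 °C

T_f ≈ 60.4 °C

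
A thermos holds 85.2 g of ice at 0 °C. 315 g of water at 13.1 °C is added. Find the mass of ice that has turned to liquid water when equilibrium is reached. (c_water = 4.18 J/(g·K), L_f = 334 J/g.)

Heat available from the water dropping to 0 °C: 315·4.18·13.1 = 17249 J.
Fully melting the ice requires m_ice L_f = 85.2·334 = 28457 J.
17249 J < 28457 J, so only part of the ice melts and the system sits at 0 °C.
m_melt = 17249 / L_f = 51.64 g.

m_melted ≈ 51.6 g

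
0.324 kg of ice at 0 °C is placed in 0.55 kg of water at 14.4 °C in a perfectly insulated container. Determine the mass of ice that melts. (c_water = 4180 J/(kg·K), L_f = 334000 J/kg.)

m_melted ≈ 0.0991 kg

Cooling the water to 0 °C releases 0.55·4180·14.4 = 33106 J.
To melt every bit of ice: 0.324·334000 = 108216 J.
33106 J < 108216 J, so only part of the ice melts and the system sits at 0 °C.
Mass melted = 33106/334000 ≈ 0.09912 kg.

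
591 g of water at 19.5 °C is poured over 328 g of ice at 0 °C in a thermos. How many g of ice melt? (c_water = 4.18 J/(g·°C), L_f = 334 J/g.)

m_melted ≈ 144 g

Heat available from the water dropping to 0 °C: 591·4.18·19.5 = 48172 J.
Melting all 328 g of ice would need 328·334 = 109552 J.
48172 J < 109552 J, so only part of the ice melts and the system sits at 0 °C.
m_melted·334 = 48172  ⇒  m_melted ≈ 144.2 g.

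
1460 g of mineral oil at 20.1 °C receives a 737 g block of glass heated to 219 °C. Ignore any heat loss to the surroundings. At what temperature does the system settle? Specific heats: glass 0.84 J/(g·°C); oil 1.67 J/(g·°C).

T_f ≈ 60.4 °C

With ΣQ=0 the equilibrium temperature is the m·c-weighted mean:
T_f = (619.08·219 + 2438.2·20.1) / (619.08 + 2438.2)
    = 184586 / 3057.3 ≈ 60.38 °C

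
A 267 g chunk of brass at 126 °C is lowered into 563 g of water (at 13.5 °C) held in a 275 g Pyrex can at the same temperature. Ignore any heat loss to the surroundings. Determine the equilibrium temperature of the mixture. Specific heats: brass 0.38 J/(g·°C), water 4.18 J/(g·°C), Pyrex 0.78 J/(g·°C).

T_f ≈ 17.8 °C

Heat gained plus heat lost sum to zero:
267·0.38·(T − 126) + 563·4.18·(T − 13.5) + 275·0.78·(T − 13.5) = 0
101.46(T − 126) + 2353.3(T − 13.5) + 214.5(T − 13.5) = 0
(101.46 + 2353.3 + 214.5) T = 101.46·126 + 2353.3·13.5 + 214.5·13.5
T = 47450/2669.3 ≈ 17.78 °C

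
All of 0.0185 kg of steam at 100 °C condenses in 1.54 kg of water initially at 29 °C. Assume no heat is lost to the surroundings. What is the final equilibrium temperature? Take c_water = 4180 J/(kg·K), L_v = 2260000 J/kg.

T_f ≈ 36.3 °C

Taking heat into each body as positive, Σ m c ΔT = 0:
latent heat released on condensation: 0.0185×2260000 = 41810; condensate cools 100→T: 0.0185×4180×(T − 100) = 77.33(T − 100); water warms: 1.54×4180×(T − 29) = 6437.2(T − 29)
6514.5 T = 41810 + 7733 + 186679 = 236222
T ≈ 36.26 °C (< 100 °C, so full condensation is consistent).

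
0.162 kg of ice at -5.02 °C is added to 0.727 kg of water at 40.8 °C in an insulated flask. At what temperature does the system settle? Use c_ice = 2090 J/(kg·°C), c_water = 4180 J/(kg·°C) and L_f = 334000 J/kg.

Let T be the final temperature. ΣQ_i = 0:
ice -5.02→0 °C: 0.162·2090·5.02 = 1699.7; melt ice: 0.162·334000 = 54108; warm the meltwater: 677.16 T; water cools: 0.727·4180·(T − 40.8) = 3038.9(T − 40.8)
3716 T = 123985 − 55808 = 68178
T ≈ 18.35 °C (positive, so assuming full melt was valid).

T_f ≈ 18.3 °C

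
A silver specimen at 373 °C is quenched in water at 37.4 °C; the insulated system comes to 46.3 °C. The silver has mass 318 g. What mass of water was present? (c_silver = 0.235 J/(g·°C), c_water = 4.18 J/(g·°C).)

|Q_silver| = |Q_water|:
318·0.235·(373 − 46.3) = m·4.18·(46.3 − 37.4)
37.2 m = 24414  ⇒  m ≈ 656.3 g

m ≈ 656 g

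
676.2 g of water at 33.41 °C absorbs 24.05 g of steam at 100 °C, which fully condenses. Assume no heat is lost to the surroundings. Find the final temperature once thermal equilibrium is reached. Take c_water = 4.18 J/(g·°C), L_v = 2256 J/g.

Let T be the final temperature. ΣQ_i = 0:
condense steam: −24.05·2256 = −54257
  condensed water 100 °C→T: 100.53(T − 100)
  original water: 2826.5(T − 33.41)
2927 T = 54257 + 10053 + 94434 = 158744
T ≈ 54.23 °C, under the boiling point, so the assumption holds.

T_f ≈ 54.2 °C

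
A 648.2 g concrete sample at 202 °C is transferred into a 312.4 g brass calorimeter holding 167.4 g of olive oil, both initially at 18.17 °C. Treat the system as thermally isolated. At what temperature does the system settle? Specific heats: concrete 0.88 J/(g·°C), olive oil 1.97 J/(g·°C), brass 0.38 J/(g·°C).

Energy conservation, ΣQ = 0:
648.2×0.88×(T − 202) + 167.4×1.97×(T − 18.17) + 312.4×0.38×(T − 18.17) = 0
570.42(T − 202) + 329.78(T − 18.17) + 118.71(T − 18.17) = 0
(570.42 + 329.78 + 118.71) T = 570.42×202 + 329.78×18.17 + 118.71×18.17
T = 123373 / 1018.9 = 121 °C

T_f ≈ 121.1 °C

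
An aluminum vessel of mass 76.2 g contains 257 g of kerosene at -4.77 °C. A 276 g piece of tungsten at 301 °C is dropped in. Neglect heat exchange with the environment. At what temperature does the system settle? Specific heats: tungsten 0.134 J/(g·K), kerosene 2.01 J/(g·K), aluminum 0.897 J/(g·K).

T_f = Σ m_i c_i T_i / Σ m_i c_i:
T_f = (36.98×301 + 516.57×(-4.77) + 68.35×(-4.77)) / (36.98 + 516.57 + 68.35)
    = 8342.1 / 621.91 ≈ 13.41 °C

T_f ≈ 13.4 °C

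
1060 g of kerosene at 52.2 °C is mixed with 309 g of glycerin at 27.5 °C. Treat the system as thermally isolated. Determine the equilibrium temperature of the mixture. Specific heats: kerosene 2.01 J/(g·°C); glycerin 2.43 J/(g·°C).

T_f ≈ 45.8 °C

Conservation of energy gives ΣQ = 0:
1060·2.01·(T − 52.2) + 309·2.43·(T − 27.5) = 0
(2130.6 + 750.87) T = 2130.6·52.2 + 750.87·27.5
T = 131866 / 2881.5 = 45.8 °C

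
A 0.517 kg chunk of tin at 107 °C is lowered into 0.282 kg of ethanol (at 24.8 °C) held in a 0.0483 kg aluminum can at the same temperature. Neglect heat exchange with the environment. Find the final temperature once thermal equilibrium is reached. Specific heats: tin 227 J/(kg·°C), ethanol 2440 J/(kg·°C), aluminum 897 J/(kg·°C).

Conservation of energy gives ΣQ = 0:
0.517·227·(T − 107) + 0.282·2440·(T − 24.8) + 0.0483·897·(T − 24.8) = 0
(117.36 + 688.08 + 43.33) T = 117.36·107 + 688.08·24.8 + 43.33·24.8
T = 30696/848.76 ≈ 36.17 °C

T_f ≈ 36.2 °C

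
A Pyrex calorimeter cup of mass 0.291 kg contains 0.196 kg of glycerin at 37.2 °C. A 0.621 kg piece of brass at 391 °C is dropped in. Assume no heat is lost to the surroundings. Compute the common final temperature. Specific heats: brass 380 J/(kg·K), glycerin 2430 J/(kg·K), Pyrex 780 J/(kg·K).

Conservation of energy gives ΣQ = 0:
0.621×380×(T − 391) + 0.196×2430×(T − 37.2) + 0.291×780×(T − 37.2) = 0
235.98(T − 391) + 476.28(T − 37.2) + 226.98(T − 37.2) = 0
(235.98 + 476.28 + 226.98) T = 235.98×391 + 476.28×37.2 + 226.98×37.2
T ≈ 126.09 °C

T_f ≈ 126.1 °C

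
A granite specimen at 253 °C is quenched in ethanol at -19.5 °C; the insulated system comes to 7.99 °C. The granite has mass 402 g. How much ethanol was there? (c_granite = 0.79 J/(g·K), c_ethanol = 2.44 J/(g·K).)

m ≈ 1160 g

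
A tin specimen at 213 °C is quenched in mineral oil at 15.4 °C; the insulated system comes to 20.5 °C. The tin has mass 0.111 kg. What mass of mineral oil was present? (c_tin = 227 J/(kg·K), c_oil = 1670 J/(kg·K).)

Taking heat into each body as positive, Σ m c ΔT = 0:
0.111·227·(20.5 − 213) + m·1670·(20.5 − 15.4) = 0
8517 m = 4850.4
m = 4850.4/8517 ≈ 0.5695 kg

m ≈ 0.569 kg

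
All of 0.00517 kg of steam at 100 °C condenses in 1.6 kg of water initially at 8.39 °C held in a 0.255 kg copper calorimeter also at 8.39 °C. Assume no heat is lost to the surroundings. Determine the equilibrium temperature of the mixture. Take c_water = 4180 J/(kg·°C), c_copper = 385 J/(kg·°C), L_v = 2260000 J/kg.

T_f ≈ 10.4 °C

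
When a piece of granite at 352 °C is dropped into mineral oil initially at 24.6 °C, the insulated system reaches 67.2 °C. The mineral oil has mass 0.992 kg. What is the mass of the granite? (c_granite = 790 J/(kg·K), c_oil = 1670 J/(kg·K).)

m ≈ 0.314 kg

Heat lost by the granite = heat gained by the oil:
m·790·(352 − 67.2) = 0.992·1670·(67.2 − 24.6)
224992 m = 70573  ⇒  m ≈ 0.3137 kg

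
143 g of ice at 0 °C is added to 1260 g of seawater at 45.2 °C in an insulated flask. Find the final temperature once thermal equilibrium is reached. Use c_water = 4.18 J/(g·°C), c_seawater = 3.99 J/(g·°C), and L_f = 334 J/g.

T_f ≈ 31.9 °C

Sum of m c ΔT and latent-heat terms is zero:
fusion: m_ice L_f = 143×334 = 47762
  warm the meltwater: 597.74 T
  seawater: 5027.4(T − 45.2)
5625.1 T = 227238 − 47762 = 179476
T ≈ 31.91 °C (positive, so assuming full melt was valid).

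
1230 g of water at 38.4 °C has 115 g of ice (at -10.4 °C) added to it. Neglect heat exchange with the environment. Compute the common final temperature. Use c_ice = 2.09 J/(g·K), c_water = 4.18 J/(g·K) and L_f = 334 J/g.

T_f ≈ 27.8 °C

Energy balance with sensible and latent terms:
warm ice to 0 °C: 115·2.09·(0 − (-10.4)) = 2499.6; latent heat to melt: 115·334 = 38410; warm the meltwater: 480.7 T; water cools: 1230·4.18·(T − 38.4) = 5141.4(T − 38.4)
5622.1 T = 197430 − 40910 = 156520
T ≈ 27.84 °C (positive, so assuming full melt was valid).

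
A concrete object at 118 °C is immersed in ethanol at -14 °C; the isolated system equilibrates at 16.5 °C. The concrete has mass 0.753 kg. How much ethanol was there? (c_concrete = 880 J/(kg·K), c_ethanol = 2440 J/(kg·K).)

m ≈ 0.904 kg

Heat gained plus heat lost sum to zero:
0.753×880×(16.5 − 118) + m×2440×(16.5 − (-14)) = 0
74420 m = 67258
m = 67258/74420 ≈ 0.9038 kg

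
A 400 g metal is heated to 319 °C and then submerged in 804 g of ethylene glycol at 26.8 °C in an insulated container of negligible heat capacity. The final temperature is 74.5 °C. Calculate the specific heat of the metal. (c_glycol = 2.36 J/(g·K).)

c ≈ 0.925 J/(g·K)

m_s c (T_s − T_f) = m_glycol c_glycol (T_f − T_0):
400·c·(319 − 74.5) = 804·2.36·(74.5 − 26.8)
97800 c = 90508  ⇒  c ≈ 0.9254 J/(g·K)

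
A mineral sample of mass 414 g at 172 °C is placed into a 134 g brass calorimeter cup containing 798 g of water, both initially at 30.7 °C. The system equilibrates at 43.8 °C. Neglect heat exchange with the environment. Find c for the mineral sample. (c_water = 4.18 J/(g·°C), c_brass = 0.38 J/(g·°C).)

Conservation of energy gives ΣQ = 0:
414×c×(43.8 − 172) + 798×4.18×(43.8 − 30.7) + 134×0.38×(43.8 − 30.7) = 0
-53075 c = -44364
c = -44364/-53075 ≈ 0.8359 J/(g·°C)

c ≈ 0.836 J/(g·°C)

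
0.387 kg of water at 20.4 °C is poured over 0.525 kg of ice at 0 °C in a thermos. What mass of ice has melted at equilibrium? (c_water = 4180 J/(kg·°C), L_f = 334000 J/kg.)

m_melted ≈ 0.0988 kg

Heat available from the water dropping to 0 °C: 0.387×4180×20.4 = 33000 J.
Melting all 0.525 kg of ice would need 0.525×334000 = 175350 J.
That's not enough to melt it all — equilibrium is at 0 °C with ice remaining.
m_melted×334000 = 33000  ⇒  m_melted ≈ 0.0988 kg.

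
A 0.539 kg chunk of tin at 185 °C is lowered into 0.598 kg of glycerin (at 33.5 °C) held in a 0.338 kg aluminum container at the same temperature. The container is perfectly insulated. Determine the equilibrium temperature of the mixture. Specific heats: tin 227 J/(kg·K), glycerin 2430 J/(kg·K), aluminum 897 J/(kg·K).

Energy conservation, ΣQ = 0:
0.539·227·(T − 185) + 0.598·2430·(T − 33.5) + 0.338·897·(T − 33.5) = 0
122.35(T − 185) + 1453.1(T − 33.5) + 303.19(T − 33.5) = 0
1878.7 T = 81472
T ≈ 43.37 °C

T_f ≈ 43.4 °C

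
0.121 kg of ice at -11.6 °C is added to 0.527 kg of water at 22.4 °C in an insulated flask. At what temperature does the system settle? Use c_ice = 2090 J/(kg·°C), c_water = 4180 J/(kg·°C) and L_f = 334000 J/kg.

T_f ≈ 2.2 °C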